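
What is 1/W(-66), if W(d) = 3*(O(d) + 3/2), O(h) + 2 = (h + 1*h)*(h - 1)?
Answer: 2/53061 ≈ 3.7692e-5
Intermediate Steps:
O(h) = -2 + 2*h*(-1 + h) (O(h) = -2 + (h + 1*h)*(h - 1) = -2 + (h + h)*(-1 + h) = -2 + (2*h)*(-1 + h) = -2 + 2*h*(-1 + h))
W(d) = -3/2 - 6*d + 6*d² (W(d) = 3*((-2 - 2*d + 2*d²) + 3/2) = 3*(-½ - 2*d + 2*d²) = -3/2 - 6*d + 6*d²)
1/W(-66) = 1/(-3/2 - 6*(-66) + 6*(-66)²) = 1/(-3/2 + 396 + 6*4356) = 1/(-3/2 + 396 + 26136) = 1/(53061/2) = 2/53061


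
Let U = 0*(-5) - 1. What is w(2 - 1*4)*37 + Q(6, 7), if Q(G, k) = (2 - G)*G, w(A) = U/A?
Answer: -11/2 ≈ -5.5000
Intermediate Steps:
U = -1 (U = 0 - 1 = -1)
w(A) = -1/A
Q(G, k) = G*(2 - G)
w(2 - 1*4)*37 + Q(6, 7) = -1/(2 - 1*4)*37 + 6*(2 - 1*6) = -1/(2 - 4)*37 + 6*(2 - 6) = -1/(-2)*37 + 6*(-4) = -1*(-½)*37 - 24 = (½)*37 - 24 = 37/2 - 24 = -11/2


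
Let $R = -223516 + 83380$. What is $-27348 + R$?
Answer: $-167484$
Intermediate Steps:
$R = -140136$
$-27348 + R = -27348 - 140136 = -167484$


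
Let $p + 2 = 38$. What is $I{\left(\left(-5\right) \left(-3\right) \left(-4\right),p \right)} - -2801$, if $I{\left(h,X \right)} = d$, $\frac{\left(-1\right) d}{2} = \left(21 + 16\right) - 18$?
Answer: $2763$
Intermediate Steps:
$p = 36$ ($p = -2 + 38 = 36$)
$d = -38$ ($d = - 2 \left(\left(21 + 16\right) - 18\right) = - 2 \left(37 - 18\right) = \left(-2\right) 19 = -38$)
$I{\left(h,X \right)} = -38$
$I{\left(\left(-5\right) \left(-3\right) \left(-4\right),p \right)} - -2801 = -38 - -2801 = -38 + 2801 = 2763$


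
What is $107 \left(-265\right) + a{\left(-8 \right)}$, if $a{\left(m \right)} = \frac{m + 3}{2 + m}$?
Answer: $- \frac{170125}{6} \approx -28354.0$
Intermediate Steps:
$a{\left(m \right)} = \frac{3 + m}{2 + m}$
$107 \left(-265\right) + a{\left(-8 \right)} = 107 \left(-265\right) + \frac{3 - 8}{2 - 8} = -28355 + \frac{1}{-6} \left(-5\right) = -28355 - - \frac{5}{6} = -28355 + \frac{5}{6} = - \frac{170125}{6}$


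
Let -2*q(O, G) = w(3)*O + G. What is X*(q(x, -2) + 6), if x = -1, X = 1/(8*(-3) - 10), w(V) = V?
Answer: -¼ ≈ -0.25000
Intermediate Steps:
X = -1/34 (X = 1/(-24 - 10) = 1/(-34) = -1/34 ≈ -0.029412)
q(O, G) = -3*O/2 - G/2 (q(O, G) = -(3*O + G)/2 = -(G + 3*O)/2 = -3*O/2 - G/2)
X*(q(x, -2) + 6) = -((-3/2*(-1) - ½*(-2)) + 6)/34 = -((3/2 + 1) + 6)/34 = -(5/2 + 6)/34 = -1/34*17/2 = -¼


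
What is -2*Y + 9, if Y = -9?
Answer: 27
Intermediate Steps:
-2*Y + 9 = -2*(-9) + 9 = 18 + 9 = 27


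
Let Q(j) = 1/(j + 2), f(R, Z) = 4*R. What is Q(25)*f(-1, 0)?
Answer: -4/27 ≈ -0.14815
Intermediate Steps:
Q(j) = 1/(2 + j)
Q(25)*f(-1, 0) = (4*(-1))/(2 + 25) = -4/27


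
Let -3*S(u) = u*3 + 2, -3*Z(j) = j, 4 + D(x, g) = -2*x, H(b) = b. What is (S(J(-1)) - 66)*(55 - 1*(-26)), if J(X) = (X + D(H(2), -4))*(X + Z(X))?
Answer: -5886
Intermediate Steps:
D(x, g) = -4 - 2*x
Z(j) = -j/3
J(X) = 2*X*(-8 + X)/3 (J(X) = (X + (-4 - 2*2))*(X - X/3) = (X + (-4 - 4))*(2*X/3) = (X - 8)*(2*X/3) = (-8 + X)*(2*X/3) = 2*X*(-8 + X)/3)
S(u) = -⅔ - u (S(u) = -(u*3 + 2)/3 = -(3*u + 2)/3 = -(2 + 3*u)/3 = -⅔ - u)
(S(J(-1)) - 66)*(55 - 1*(-26)) = ((-⅔ - 2*(-1)*(-8 - 1)/3) - 66)*(55 - 1*(-26)) = ((-⅔ - 2*(-1)*(-9)/3) - 66)*(55 + 26) = ((-⅔ - 1*6) - 66)*81 = ((-⅔ - 6) - 66)*81 = (-20/3 - 66)*81 = -218/3*81 = -5886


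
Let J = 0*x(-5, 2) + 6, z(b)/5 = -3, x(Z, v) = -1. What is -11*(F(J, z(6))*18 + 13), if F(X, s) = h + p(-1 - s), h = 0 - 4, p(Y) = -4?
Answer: 1441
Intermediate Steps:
z(b) = -15 (z(b) = 5*(-3) = -15)
J = 6 (J = 0*(-1) + 6 = 0 + 6 = 6)
h = -4
F(X, s) = -8 (F(X, s) = -4 - 4 = -8)
-11*(F(J, z(6))*18 + 13) = -11*(-8*18 + 13) = -11*(-144 + 13) = -11*(-131) = 1441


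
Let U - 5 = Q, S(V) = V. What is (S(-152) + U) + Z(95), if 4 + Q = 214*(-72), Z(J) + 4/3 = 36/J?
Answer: -4434587/285 ≈ -15560.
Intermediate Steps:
Z(J) = -4/3 + 36/J
Q = -15412 (Q = -4 + 214*(-72) = -4 - 15408 = -15412)
U = -15407 (U = 5 - 15412 = -15407)
(S(-152) + U) + Z(95) = (-152 - 15407) + (-4/3 + 36/95) = -15559 + (-4/3 + 36*(1/95)) = -15559 + (-4/3 + 36/95) = -15559 - 272/285 = -4434587/285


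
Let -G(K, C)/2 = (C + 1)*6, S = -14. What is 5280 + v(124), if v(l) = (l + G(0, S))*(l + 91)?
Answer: 65480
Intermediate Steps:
G(K, C) = -12 - 12*C (G(K, C) = -2*(C + 1)*6 = -2*(1 + C)*6 = -2*(6 + 6*C) = -12 - 12*C)
v(l) = (91 + l)*(156 + l) (v(l) = (l + (-12 - 12*(-14)))*(l + 91) = (l + (-12 + 168))*(91 + l) = (l + 156)*(91 + l) = (156 + l)*(91 + l) = (91 + l)*(156 + l))
5280 + v(124) = 5280 + (14196 + 124**2 + 247*124) = 5280 + (14196 + 15376 + 30628) = 5280 + 60200 = 65480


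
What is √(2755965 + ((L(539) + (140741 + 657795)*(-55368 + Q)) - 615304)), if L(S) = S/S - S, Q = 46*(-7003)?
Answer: I*√301449991093 ≈ 5.4905e+5*I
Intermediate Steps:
Q = -322138
L(S) = 1 - S
√(2755965 + ((L(539) + (140741 + 657795)*(-55368 + Q)) - 615304)) = √(2755965 + (((1 - 1*539) + (140741 + 657795)*(-55368 - 322138)) - 615304)) = √(2755965 + (((1 - 539) + 798536*(-377506)) - 615304)) = √(2755965 + ((-538 - 301452131216) - 615304)) = √(2755965 + (-301452131754 - 615304)) = √(2755965 - 301452747058) = √(-301449991093) = I*√301449991093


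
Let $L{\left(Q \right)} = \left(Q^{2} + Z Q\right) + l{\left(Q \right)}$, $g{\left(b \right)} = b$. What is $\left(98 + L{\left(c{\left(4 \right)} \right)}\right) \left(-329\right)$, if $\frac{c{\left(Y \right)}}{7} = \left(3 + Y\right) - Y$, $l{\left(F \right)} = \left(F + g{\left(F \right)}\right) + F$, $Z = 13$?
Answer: $-287875$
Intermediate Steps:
$l{\left(F \right)} = 3 F$ ($l{\left(F \right)} = \left(F + F\right) + F = 2 F + F = 3 F$)
$c{\left(Y \right)} = 21$ ($c{\left(Y \right)} = 7 \left(\left(3 + Y\right) - Y\right) = 7 \cdot 3 = 21$)
$L{\left(Q \right)} = Q^{2} + 16 Q$ ($L{\left(Q \right)} = \left(Q^{2} + 13 Q\right) + 3 Q = Q^{2} + 16 Q$)
$\left(98 + L{\left(c{\left(4 \right)} \right)}\right) \left(-329\right) = \left(98 + 21 \left(16 + 21\right)\right) \left(-329\right) = \left(98 + 21 \cdot 37\right) \left(-329\right) = \left(98 + 777\right) \left(-329\right) = 875 \left(-329\right) = -287875$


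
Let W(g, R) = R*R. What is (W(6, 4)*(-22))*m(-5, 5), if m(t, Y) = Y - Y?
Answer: 0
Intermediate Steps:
m(t, Y) = 0
W(g, R) = R²
(W(6, 4)*(-22))*m(-5, 5) = (4²*(-22))*0 = (16*(-22))*0 = -352*0 = 0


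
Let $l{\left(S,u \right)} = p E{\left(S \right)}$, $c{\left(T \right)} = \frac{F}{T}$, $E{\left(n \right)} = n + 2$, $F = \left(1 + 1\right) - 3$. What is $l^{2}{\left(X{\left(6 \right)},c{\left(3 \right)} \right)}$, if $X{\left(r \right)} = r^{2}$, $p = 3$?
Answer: $12996$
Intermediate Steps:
$F = -1$ ($F = 2 - 3 = -1$)
$E{\left(n \right)} = 2 + n$
$c{\left(T \right)} = - \frac{1}{T}$
$l{\left(S,u \right)} = 6 + 3 S$ ($l{\left(S,u \right)} = 3 \left(2 + S\right) = 6 + 3 S$)
$l^{2}{\left(X{\left(6 \right)},c{\left(3 \right)} \right)} = \left(6 + 3 \cdot 6^{2}\right)^{2} = \left(6 + 3 \cdot 36\right)^{2} = \left(6 + 108\right)^{2} = 114^{2} = 12996$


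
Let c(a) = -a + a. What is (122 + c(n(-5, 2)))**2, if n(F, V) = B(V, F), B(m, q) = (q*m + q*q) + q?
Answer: 14884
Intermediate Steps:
B(m, q) = q + q**2 + m*q (B(m, q) = (m*q + q**2) + q = (q**2 + m*q) + q = q + q**2 + m*q)
n(F, V) = F*(1 + F + V) (n(F, V) = F*(1 + V + F) = F*(1 + F + V))
c(a) = 0
(122 + c(n(-5, 2)))**2 = (122 + 0)**2 = 122**2 = 14884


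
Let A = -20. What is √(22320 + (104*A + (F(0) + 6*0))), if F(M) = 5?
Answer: √20245 ≈ 142.28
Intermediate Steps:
√(22320 + (104*A + (F(0) + 6*0))) = √(22320 + (104*(-20) + (5 + 6*0))) = √(22320 + (-2080 + (5 + 0))) = √(22320 + (-2080 + 5)) = √(22320 - 2075) = √20245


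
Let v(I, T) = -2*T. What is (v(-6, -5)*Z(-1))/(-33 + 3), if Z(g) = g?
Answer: 1/3 ≈ 0.33333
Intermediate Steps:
(v(-6, -5)*Z(-1))/(-33 + 3) = (-2*(-5)*(-1))/(-33 + 3) = (10*(-1))/(-30) = -10*(-1/30) = 1/3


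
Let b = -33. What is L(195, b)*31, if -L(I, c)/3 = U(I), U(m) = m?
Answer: -18135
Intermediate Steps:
L(I, c) = -3*I
L(195, b)*31 = -3*195*31 = -585*31 = -18135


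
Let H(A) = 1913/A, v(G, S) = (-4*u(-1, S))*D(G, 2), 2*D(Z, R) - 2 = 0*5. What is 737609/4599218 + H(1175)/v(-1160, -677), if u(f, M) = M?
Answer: 1177898190567/7317125877100 ≈ 0.16098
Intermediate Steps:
D(Z, R) = 1 (D(Z, R) = 1 + (0*5)/2 = 1 + (½)*0 = 1 + 0 = 1)
v(G, S) = -4*S (v(G, S) = -4*S*1 = -4*S)
737609/4599218 + H(1175)/v(-1160, -677) = 737609/4599218 + (1913/1175)/((-4*(-677))) = 737609*(1/4599218) + (1913*(1/1175))/2708 = 737609/4599218 + (1913/1175)*(1/2708) = 737609/4599218 + 1913/3181900 = 1177898190567/7317125877100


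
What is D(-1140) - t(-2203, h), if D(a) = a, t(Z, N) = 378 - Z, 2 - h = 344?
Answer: -3721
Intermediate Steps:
h = -342 (h = 2 - 1*344 = 2 - 344 = -342)
D(-1140) - t(-2203, h) = -1140 - (378 - 1*(-2203)) = -1140 - (378 + 2203) = -1140 - 1*2581 = -1140 - 2581 = -3721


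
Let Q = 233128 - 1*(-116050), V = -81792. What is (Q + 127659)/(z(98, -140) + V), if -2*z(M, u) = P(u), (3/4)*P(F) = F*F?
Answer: -1430511/284576 ≈ -5.0268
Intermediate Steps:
Q = 349178 (Q = 233128 + 116050 = 349178)
P(F) = 4*F²/3 (P(F) = 4*(F*F)/3 = 4*F²/3)
z(M, u) = -2*u²/3
(Q + 127659)/(z(98, -140) + V) = (349178 + 127659)/(-⅔*(-140)² - 81792) = 476837/(-⅔*19600 - 81792) = 476837/(-39200/3 - 81792) = 476837/(-284576/3) = 476837*(-3/284576) = -1430511/284576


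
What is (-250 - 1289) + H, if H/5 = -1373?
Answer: -8404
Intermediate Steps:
H = -6865 (H = 5*(-1373) = -6865)
(-250 - 1289) + H = (-250 - 1289) - 6865 = -1539 - 6865 = -8404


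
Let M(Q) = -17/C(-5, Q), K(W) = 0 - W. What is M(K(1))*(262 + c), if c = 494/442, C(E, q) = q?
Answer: 4473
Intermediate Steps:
K(W) = -W
c = 19/17 (c = 494*(1/442) = 19/17 ≈ 1.1176)
M(Q) = -17/Q
M(K(1))*(262 + c) = (-17/((-1*1)))*(262 + 19/17) = -17/(-1)*(4473/17) = -17*(-1)*(4473/17) = 17*(4473/17) = 4473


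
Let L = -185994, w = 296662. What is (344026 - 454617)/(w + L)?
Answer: -110591/110668 ≈ -0.99930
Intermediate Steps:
(344026 - 454617)/(w + L) = (344026 - 454617)/(296662 - 185994) = -110591/110668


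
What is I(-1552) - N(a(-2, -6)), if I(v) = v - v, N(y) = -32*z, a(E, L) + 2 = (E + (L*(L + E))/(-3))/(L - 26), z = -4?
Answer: -128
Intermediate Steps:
a(E, L) = -2 + (E - L*(E + L)/3)/(-26 + L) (a(E, L) = -2 + (E + (L*(L + E))/(-3))/(L - 26) = -2 + (E + (L*(E + L))*(-1/3))/(-26 + L) = -2 + (E - L*(E + L)/3)/(-26 + L))
N(y) = 128 (N(y) = -32*(-4) = 128)
I(v) = 0
I(-1552) - N(a(-2, -6)) = 0 - 1*128 = 0 - 128 = -128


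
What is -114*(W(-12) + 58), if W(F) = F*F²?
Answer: 190380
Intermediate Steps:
W(F) = F³
-114*(W(-12) + 58) = -114*((-12)³ + 58) = -114*(-1728 + 58) = -114*(-1670) = 190380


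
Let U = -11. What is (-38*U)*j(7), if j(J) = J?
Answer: 2926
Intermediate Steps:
(-38*U)*j(7) = -38*(-11)*7 = 418*7 = 2926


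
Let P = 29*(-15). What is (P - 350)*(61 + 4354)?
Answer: -3465775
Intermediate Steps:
P = -435
(P - 350)*(61 + 4354) = (-435 - 350)*(61 + 4354) = -785*4415 = -3465775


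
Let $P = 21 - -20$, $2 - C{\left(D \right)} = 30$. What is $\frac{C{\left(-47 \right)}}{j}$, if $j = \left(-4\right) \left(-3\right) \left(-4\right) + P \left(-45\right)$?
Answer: $\frac{28}{1893} \approx 0.014791$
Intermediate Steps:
$C{\left(D \right)} = -28$ ($C{\left(D \right)} = 2 - 30 = -28$)
$P = 41$ ($P = 21 + 20 = 41$)
$j = -1893$ ($j = \left(-4\right) \left(-3\right) \left(-4\right) + 41 \left(-45\right) = 12 \left(-4\right) - 1845 = -48 - 1845 = -1893$)
$\frac{C{\left(-47 \right)}}{j} = - \frac{28}{-1893} = \left(-28\right) \left(- \frac{1}{1893}\right) = \frac{28}{1893}$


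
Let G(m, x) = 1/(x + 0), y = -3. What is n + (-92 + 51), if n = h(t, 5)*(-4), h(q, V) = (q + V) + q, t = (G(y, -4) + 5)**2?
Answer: -483/2 ≈ -241.50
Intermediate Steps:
G(m, x) = 1/x
t = 361/16 (t = (1/(-4) + 5)**2 = (-1/4 + 5)**2 = (19/4)**2 = 361/16 ≈ 22.563)
h(q, V) = V + 2*q (h(q, V) = (V + q) + q = V + 2*q)
n = -401/2 (n = (5 + 2*(361/16))*(-4) = (5 + 361/8)*(-4) = (401/8)*(-4) = -401/2 ≈ -200.50)
n + (-92 + 51) = -401/2 + (-92 + 51) = -401/2 - 41 = -483/2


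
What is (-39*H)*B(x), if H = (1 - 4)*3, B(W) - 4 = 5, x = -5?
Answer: 3159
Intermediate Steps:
B(W) = 9 (B(W) = 4 + 5 = 9)
H = -9 (H = -3*3 = -9)
(-39*H)*B(x) = -39*(-9)*9 = 351*9 = 3159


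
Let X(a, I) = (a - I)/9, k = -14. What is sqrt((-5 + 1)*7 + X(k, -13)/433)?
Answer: I*sqrt(47247661)/1299 ≈ 5.2915*I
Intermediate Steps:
X(a, I) = -I/9 + a/9 (X(a, I) = (a - I)*(1/9) = -I/9 + a/9)
sqrt((-5 + 1)*7 + X(k, -13)/433) = sqrt((-5 + 1)*7 + (-1/9*(-13) + (1/9)*(-14))/433) = sqrt(-4*7 + (13/9 - 14/9)*(1/433)) = sqrt(-28 - 1/9*1/433) = sqrt(-28 - 1/3897) = sqrt(-109117/3897) = I*sqrt(47247661)/1299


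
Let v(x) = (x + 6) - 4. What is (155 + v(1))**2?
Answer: 24964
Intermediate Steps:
v(x) = 2 + x (v(x) = (6 + x) - 4 = 2 + x)
(155 + v(1))**2 = (155 + (2 + 1))**2 = (155 + 3)**2 = 158**2 = 24964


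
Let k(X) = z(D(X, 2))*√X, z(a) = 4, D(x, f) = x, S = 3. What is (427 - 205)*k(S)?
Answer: 888*√3 ≈ 1538.1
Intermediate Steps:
k(X) = 4*√X
(427 - 205)*k(S) = (427 - 205)*(4*√3) = 222*(4*√3) = 888*√3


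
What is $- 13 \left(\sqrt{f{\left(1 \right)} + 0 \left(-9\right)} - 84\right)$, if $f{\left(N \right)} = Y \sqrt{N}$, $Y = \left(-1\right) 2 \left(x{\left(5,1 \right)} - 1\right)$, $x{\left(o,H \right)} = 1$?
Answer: $1092$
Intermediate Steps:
$Y = 0$ ($Y = \left(-1\right) 2 \left(1 - 1\right) = \left(-2\right) 0 = 0$)
$f{\left(N \right)} = 0$ ($f{\left(N \right)} = 0 \sqrt{N} = 0$)
$- 13 \left(\sqrt{f{\left(1 \right)} + 0 \left(-9\right)} - 84\right) = - 13 \left(\sqrt{0 + 0 \left(-9\right)} - 84\right) = - 13 \left(\sqrt{0 + 0} - 84\right) = - 13 \left(\sqrt{0} - 84\right) = - 13 \left(0 - 84\right) = \left(-13\right) \left(-84\right) = 1092$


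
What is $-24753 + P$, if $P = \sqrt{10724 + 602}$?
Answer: $-24753 + \sqrt{11326} \approx -24647.0$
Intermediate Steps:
$P = \sqrt{11326} \approx 106.42$
$-24753 + P = -24753 + \sqrt{11326}$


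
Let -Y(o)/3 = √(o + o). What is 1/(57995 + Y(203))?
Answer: 8285/480488053 + 3*√406/3363416371 ≈ 1.7261e-5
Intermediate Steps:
Y(o) = -3*√2*√o (Y(o) = -3*√(o + o) = -3*√2*√o)
1/(57995 + Y(203)) = 1/(57995 - 3*√2*√203) = 1/(57995 - 3*√406)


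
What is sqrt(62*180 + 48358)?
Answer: sqrt(59518) ≈ 243.96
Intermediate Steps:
sqrt(62*180 + 48358) = sqrt(11160 + 48358) = sqrt(59518)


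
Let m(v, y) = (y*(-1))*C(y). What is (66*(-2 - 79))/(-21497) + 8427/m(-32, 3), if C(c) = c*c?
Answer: -60336959/193473 ≈ -311.86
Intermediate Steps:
C(c) = c**2
m(v, y) = -y**3 (m(v, y) = (y*(-1))*y**2 = (-y)*y**2 = -y**3)
(66*(-2 - 79))/(-21497) + 8427/m(-32, 3) = (66*(-2 - 79))/(-21497) + 8427/((-1*3**3)) = (66*(-81))*(-1/21497) + 8427/((-1*27)) = -5346*(-1/21497) + 8427/(-27) = 5346/21497 + 8427*(-1/27) = 5346/21497 - 2809/9 = -60336959/193473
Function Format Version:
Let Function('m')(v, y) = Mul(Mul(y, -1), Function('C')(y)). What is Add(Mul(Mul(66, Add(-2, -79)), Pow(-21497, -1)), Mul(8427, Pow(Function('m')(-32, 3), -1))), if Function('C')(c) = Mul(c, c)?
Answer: Rational(-60336959, 193473) ≈ -311.86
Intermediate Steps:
Function('C')(c) = Pow(c, 2)
Function('m')(v, y) = Mul(-1, Pow(y, 3)) (Function('m')(v, y) = Mul(Mul(y, -1), Pow(y, 2)) = Mul(Mul(-1, y), Pow(y, 2)) = Mul(-1, Pow(y, 3)))
Add(Mul(Mul(66, Add(-2, -79)), Pow(-21497, -1)), Mul(8427, Pow(Function('m')(-32, 3), -1))) = Add(Mul(Mul(66, Add(-2, -79)), Pow(-21497, -1)), Mul(8427, Pow(Mul(-1, Pow(3, 3)), -1))) = Add(Mul(Mul(66, -81), Rational(-1, 21497)), Mul(8427, Pow(Mul(-1, 27), -1))) = Add(Mul(-5346, Rational(-1, 21497)), Mul(8427, Pow(-27, -1))) = Add(Rational(5346, 21497), Mul(8427, Rational(-1, 27))) = Add(Rational(5346, 21497), Rational(-2809, 9)) = Rational(-60336959, 193473)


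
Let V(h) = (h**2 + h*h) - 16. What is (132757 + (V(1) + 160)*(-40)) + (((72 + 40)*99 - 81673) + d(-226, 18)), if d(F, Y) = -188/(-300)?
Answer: 4224947/75 ≈ 56333.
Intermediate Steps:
d(F, Y) = 47/75 (d(F, Y) = -188*(-1/300) = 47/75)
V(h) = -16 + 2*h**2 (V(h) = (h**2 + h**2) - 16 = 2*h**2 - 16 = -16 + 2*h**2)
(132757 + (V(1) + 160)*(-40)) + (((72 + 40)*99 - 81673) + d(-226, 18)) = (132757 + ((-16 + 2*1**2) + 160)*(-40)) + (((72 + 40)*99 - 81673) + 47/75) = (132757 + ((-16 + 2*1) + 160)*(-40)) + ((112*99 - 81673) + 47/75) = (132757 + ((-16 + 2) + 160)*(-40)) + ((11088 - 81673) + 47/75) = (132757 + (-14 + 160)*(-40)) + (-70585 + 47/75) = (132757 + 146*(-40)) - 5293828/75 = (132757 - 5840) - 5293828/75 = 126917 - 5293828/75 = 4224947/75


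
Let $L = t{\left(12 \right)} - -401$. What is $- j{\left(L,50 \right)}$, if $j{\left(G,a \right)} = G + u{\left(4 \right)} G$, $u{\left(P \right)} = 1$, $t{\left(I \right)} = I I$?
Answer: $-1090$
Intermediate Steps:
$t{\left(I \right)} = I^{2}$
$L = 545$ ($L = 12^{2} - -401 = 144 + 401 = 545$)
$j{\left(G,a \right)} = 2 G$ ($j{\left(G,a \right)} = G + 1 G = G + G = 2 G$)
$- j{\left(L,50 \right)} = - 2 \cdot 545 = \left(-1\right) 1090 = -1090$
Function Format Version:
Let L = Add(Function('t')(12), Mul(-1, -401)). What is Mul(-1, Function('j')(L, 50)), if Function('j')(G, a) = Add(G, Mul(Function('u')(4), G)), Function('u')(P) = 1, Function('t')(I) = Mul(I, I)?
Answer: -1090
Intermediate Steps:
Function('t')(I) = Pow(I, 2)
L = 545 (L = Add(Pow(12, 2), Mul(-1, -401)) = Add(144, 401) = 545)
Function('j')(G, a) = Mul(2, G) (Function('j')(G, a) = Add(G, Mul(1, G)) = Add(G, G) = Mul(2, G))
Mul(-1, Function('j')(L, 50)) = Mul(-1, Mul(2, 545)) = Mul(-1, 1090) = -1090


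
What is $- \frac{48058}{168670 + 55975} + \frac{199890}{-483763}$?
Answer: $- \frac{68152971304}{108674939135} \approx -0.62713$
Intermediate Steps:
$- \frac{48058}{168670 + 55975} + \frac{199890}{-483763} = - \frac{48058}{224645} + 199890 \left(- \frac{1}{483763}\right) = \left(-48058\right) \frac{1}{224645} - \frac{199890}{483763} = - \frac{48058}{224645} - \frac{199890}{483763} = - \frac{68152971304}{108674939135}$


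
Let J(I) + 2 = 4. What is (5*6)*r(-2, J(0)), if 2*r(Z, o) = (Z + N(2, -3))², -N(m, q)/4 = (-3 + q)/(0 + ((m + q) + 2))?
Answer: 7260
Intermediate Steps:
J(I) = 2 (J(I) = -2 + 4 = 2)
N(m, q) = -4*(-3 + q)/(2 + m + q) (N(m, q) = -4*(-3 + q)/(0 + ((m + q) + 2)) = -4*(-3 + q)/(0 + (2 + m + q)) = -4*(-3 + q)/(2 + m + q))
r(Z, o) = (24 + Z)²/2 (r(Z, o) = (Z + 4*(3 - 1*(-3))/(2 + 2 - 3))²/2 = (Z + 4*(3 + 3)/1)²/2 = (Z + 4*1*6)²/2 = (Z + 24)²/2 = (24 + Z)²/2)
(5*6)*r(-2, J(0)) = (5*6)*((24 - 2)²/2) = 30*((½)*22²) = 30*((½)*484) = 30*242 = 7260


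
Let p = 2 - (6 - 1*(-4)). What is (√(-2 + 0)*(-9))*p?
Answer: 72*I*√2 ≈ 101.82*I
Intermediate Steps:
p = -8 (p = 2 - (6 + 4) = 2 - 1*10 = 2 - 10 = -8)
(√(-2 + 0)*(-9))*p = (√(-2 + 0)*(-9))*(-8) = (√(-2)*(-9))*(-8) = ((I*√2)*(-9))*(-8) = -9*I*√2*(-8) = 72*I*√2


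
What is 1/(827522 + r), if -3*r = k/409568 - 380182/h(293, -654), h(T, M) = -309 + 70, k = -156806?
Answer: 146830128/121427324730445 ≈ 1.2092e-6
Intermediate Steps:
h(T, M) = -239
r = -77836452371/146830128 (r = -(-156806/409568 - 380182/(-239))/3 = -(-156806*1/409568 - 380182*(-1/239))/3 = -(-78403/204784 + 380182/239)/3 = -⅓*77836452371/48943376 = -77836452371/146830128 ≈ -530.11)
1/(827522 + r) = 1/(827522 - 77836452371/146830128) = 1/(121427324730445/146830128) = 146830128/121427324730445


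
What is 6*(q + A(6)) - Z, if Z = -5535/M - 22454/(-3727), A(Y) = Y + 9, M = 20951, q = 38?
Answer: 594659197/1904497 ≈ 312.24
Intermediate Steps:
A(Y) = 9 + Y
Z = 10970849/1904497 (Z = -5535/20951 - 22454/(-3727) = -5535*1/20951 - 22454*(-1/3727) = -135/511 + 22454/3727 = 10970849/1904497 ≈ 5.7605)
6*(q + A(6)) - Z = 6*(38 + (9 + 6)) - 1*10970849/1904497 = 6*(38 + 15) - 10970849/1904497 = 6*53 - 10970849/1904497 = 318 - 10970849/1904497 = 594659197/1904497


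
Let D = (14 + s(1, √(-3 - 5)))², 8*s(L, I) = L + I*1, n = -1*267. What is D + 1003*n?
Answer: -17126503/64 + 113*I*√2/16 ≈ -2.676e+5 + 9.9879*I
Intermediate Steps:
n = -267
s(L, I) = I/8 + L/8 (s(L, I) = (L + I*1)/8 = (L + I)/8 = (I + L)/8 = I/8 + L/8)
D = (113/8 + I*√2/4)² (D = (14 + (√(-3 - 5)/8 + (⅛)*1))² = (14 + (√(-8)/8 + ⅛))² = (14 + ((2*I*√2)/8 + ⅛))² = (14 + (I*√2/4 + ⅛))² = (14 + (⅛ + I*√2/4))² = (113/8 + I*√2/4)² ≈ 199.39 + 9.9879*I)
D + 1003*n = (12761/64 + 113*I*√2/16) + 1003*(-267) = (12761/64 + 113*I*√2/16) - 267801 = -17126503/64 + 113*I*√2/16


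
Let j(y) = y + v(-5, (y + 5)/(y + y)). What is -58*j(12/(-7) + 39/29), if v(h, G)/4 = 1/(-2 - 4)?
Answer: 1262/21 ≈ 60.095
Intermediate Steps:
v(h, G) = -2/3 (v(h, G) = 4*(1/(-2 - 4)) = 4*(1/(-6)) = 4*(1*(-1/6)) = 4*(-1/6) = -2/3)
j(y) = -2/3 + y (j(y) = y - 2/3 = -2/3 + y)
-58*j(12/(-7) + 39/29) = -58*(-2/3 + (12/(-7) + 39/29)) = -58*(-2/3 + (12*(-1/7) + 39*(1/29))) = -58*(-2/3 + (-12/7 + 39/29)) = -58*(-2/3 - 75/203) = -58*(-631/609) = 1262/21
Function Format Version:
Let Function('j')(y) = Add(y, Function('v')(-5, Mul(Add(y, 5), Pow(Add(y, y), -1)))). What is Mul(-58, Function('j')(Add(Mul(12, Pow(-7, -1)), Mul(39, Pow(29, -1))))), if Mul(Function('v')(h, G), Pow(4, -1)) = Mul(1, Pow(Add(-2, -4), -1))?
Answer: Rational(1262, 21) ≈ 60.095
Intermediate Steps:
Function('v')(h, G) = Rational(-2, 3) (Function('v')(h, G) = Mul(4, Mul(1, Pow(Add(-2, -4), -1))) = Mul(4, Mul(1, Pow(-6, -1))) = Mul(4, Mul(1, Rational(-1, 6))) = Mul(4, Rational(-1, 6)) = Rational(-2, 3))
Function('j')(y) = Add(Rational(-2, 3), y) (Function('j')(y) = Add(y, Rational(-2, 3)) = Add(Rational(-2, 3), y))
Mul(-58, Function('j')(Add(Mul(12, Pow(-7, -1)), Mul(39, Pow(29, -1))))) = Mul(-58, Add(Rational(-2, 3), Add(Mul(12, Pow(-7, -1)), Mul(39, Pow(29, -1))))) = Mul(-58, Add(Rational(-2, 3), Add(Mul(12, Rational(-1, 7)), Mul(39, Rational(1, 29))))) = Mul(-58, Add(Rational(-2, 3), Add(Rational(-12, 7), Rational(39, 29)))) = Mul(-58, Add(Rational(-2, 3), Rational(-75, 203))) = Mul(-58, Rational(-631, 609)) = Rational(1262, 21)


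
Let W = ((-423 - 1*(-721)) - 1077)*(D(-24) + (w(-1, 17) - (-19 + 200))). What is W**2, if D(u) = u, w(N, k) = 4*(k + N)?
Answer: 12064605921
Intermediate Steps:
w(N, k) = 4*N + 4*k (w(N, k) = 4*(N + k) = 4*N + 4*k)
W = 109839 (W = ((-423 - 1*(-721)) - 1077)*(-24 + ((4*(-1) + 4*17) - (-19 + 200))) = ((-423 + 721) - 1077)*(-24 + ((-4 + 68) - 1*181)) = (298 - 1077)*(-24 + (64 - 181)) = -779*(-24 - 117) = -779*(-141) = 109839)
W**2 = 109839**2 = 12064605921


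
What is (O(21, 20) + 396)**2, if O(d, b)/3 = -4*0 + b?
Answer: 207936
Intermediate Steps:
O(d, b) = 3*b (O(d, b) = 3*(-4*0 + b) = 3*(0 + b) = 3*b)
(O(21, 20) + 396)**2 = (3*20 + 396)**2 = (60 + 396)**2 = 456**2 = 207936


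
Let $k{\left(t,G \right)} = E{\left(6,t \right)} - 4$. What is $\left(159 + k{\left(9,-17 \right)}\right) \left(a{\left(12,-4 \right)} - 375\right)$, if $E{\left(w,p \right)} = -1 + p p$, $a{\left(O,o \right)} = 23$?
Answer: $-82720$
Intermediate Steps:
$E{\left(w,p \right)} = -1 + p^{2}$
$k{\left(t,G \right)} = -5 + t^{2}$ ($k{\left(t,G \right)} = \left(-1 + t^{2}\right) - 4 = -5 + t^{2}$)
$\left(159 + k{\left(9,-17 \right)}\right) \left(a{\left(12,-4 \right)} - 375\right) = \left(159 - \left(5 - 9^{2}\right)\right) \left(23 - 375\right) = \left(159 + \left(-5 + 81\right)\right) \left(-352\right) = \left(159 + 76\right) \left(-352\right) = 235 \left(-352\right) = -82720$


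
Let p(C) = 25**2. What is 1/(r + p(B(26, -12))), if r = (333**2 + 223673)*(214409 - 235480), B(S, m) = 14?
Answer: -1/7049555277 ≈ -1.4185e-10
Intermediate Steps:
p(C) = 625
r = -7049555902 (r = (110889 + 223673)*(-21071) = 334562*(-21071) = -7049555902)
1/(r + p(B(26, -12))) = 1/(-7049555902 + 625) = 1/(-7049555277) = -1/7049555277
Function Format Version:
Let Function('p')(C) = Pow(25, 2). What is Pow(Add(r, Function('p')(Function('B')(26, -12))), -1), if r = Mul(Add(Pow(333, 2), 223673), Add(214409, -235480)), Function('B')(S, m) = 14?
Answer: Rational(-1, 7049555277) ≈ -1.4185e-10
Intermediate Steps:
Function('p')(C) = 625
r = -7049555902 (r = Mul(Add(110889, 223673), -21071) = Mul(334562, -21071) = -7049555902)
Pow(Add(r, Function('p')(Function('B')(26, -12))), -1) = Pow(Add(-7049555902, 625), -1) = Pow(-7049555277, -1) = Rational(-1, 7049555277)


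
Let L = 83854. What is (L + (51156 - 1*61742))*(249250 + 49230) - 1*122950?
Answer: 21868909690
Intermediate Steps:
(L + (51156 - 1*61742))*(249250 + 49230) - 1*122950 = (83854 + (51156 - 1*61742))*(249250 + 49230) - 1*122950 = (83854 + (51156 - 61742))*298480 - 122950 = (83854 - 10586)*298480 - 122950 = 73268*298480 - 122950 = 21869032640 - 122950 = 21868909690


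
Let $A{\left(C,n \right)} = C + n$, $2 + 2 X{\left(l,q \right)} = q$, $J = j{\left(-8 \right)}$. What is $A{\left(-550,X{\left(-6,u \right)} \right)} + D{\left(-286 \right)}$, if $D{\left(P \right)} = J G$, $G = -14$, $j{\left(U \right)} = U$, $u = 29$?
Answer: $- \frac{849}{2} \approx -424.5$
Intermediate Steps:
$J = -8$
$X{\left(l,q \right)} = -1 + \frac{q}{2}$
$D{\left(P \right)} = 112$ ($D{\left(P \right)} = \left(-8\right) \left(-14\right) = 112$)
$A{\left(-550,X{\left(-6,u \right)} \right)} + D{\left(-286 \right)} = \left(-550 + \left(-1 + \frac{1}{2} \cdot 29\right)\right) + 112 = \left(-550 + \left(-1 + \frac{29}{2}\right)\right) + 112 = \left(-550 + \frac{27}{2}\right) + 112 = - \frac{1073}{2} + 112 = - \frac{849}{2}$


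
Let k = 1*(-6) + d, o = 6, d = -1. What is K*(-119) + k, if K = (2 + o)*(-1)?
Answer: 945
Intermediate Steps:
K = -8 (K = (2 + 6)*(-1) = 8*(-1) = -8)
k = -7 (k = 1*(-6) - 1 = -6 - 1 = -7)
K*(-119) + k = -8*(-119) - 7 = 952 - 7 = 945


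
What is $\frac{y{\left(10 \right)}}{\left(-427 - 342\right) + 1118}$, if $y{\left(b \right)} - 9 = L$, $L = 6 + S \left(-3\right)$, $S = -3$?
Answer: $\frac{24}{349} \approx 0.068768$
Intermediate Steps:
$L = 15$ ($L = 6 - -9 = 6 + 9 = 15$)
$y{\left(b \right)} = 24$ ($y{\left(b \right)} = 9 + 15 = 24$)
$\frac{y{\left(10 \right)}}{\left(-427 - 342\right) + 1118} = \frac{24}{\left(-427 - 342\right) + 1118} = \frac{24}{-769 + 1118} = \frac{24}{349}$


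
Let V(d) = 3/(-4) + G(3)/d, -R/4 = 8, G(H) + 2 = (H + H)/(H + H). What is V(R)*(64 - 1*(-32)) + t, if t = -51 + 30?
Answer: -90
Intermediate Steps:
G(H) = -1 (G(H) = -2 + (H + H)/(H + H) = -2 + (2*H)/((2*H)) = -2 + (2*H)*(1/(2*H)) = -2 + 1 = -1)
R = -32 (R = -4*8 = -32)
V(d) = -¾ - 1/d (V(d) = 3/(-4) - 1/d = 3*(-¼) - 1/d = -¾ - 1/d)
t = -21
V(R)*(64 - 1*(-32)) + t = (-¾ - 1/(-32))*(64 - 1*(-32)) - 21 = (-¾ - 1*(-1/32))*(64 + 32) - 21 = (-¾ + 1/32)*96 - 21 = -23/32*96 - 21 = -69 - 21 = -90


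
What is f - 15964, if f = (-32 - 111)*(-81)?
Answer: -4381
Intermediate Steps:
f = 11583 (f = -143*(-81) = 11583)
f - 15964 = 11583 - 15964 = -4381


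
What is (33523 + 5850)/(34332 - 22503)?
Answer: 39373/11829 ≈ 3.3285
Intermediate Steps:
(33523 + 5850)/(34332 - 22503) = 39373/11829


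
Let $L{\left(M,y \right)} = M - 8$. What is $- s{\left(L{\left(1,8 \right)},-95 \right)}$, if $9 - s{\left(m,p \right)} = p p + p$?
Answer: $8921$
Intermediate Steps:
$L{\left(M,y \right)} = -8 + M$
$s{\left(m,p \right)} = 9 - p - p^{2}$ ($s{\left(m,p \right)} = 9 - \left(p p + p\right) = 9 - \left(p^{2} + p\right) = 9 - \left(p + p^{2}\right) = 9 - p - p^{2}$)
$- s{\left(L{\left(1,8 \right)},-95 \right)} = - (9 - -95 - \left(-95\right)^{2}) = - (9 + 95 - 9025) = \left(-1\right) \left(-8921\right) = 8921$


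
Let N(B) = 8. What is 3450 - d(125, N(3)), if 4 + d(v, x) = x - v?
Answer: 3571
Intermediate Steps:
d(v, x) = -4 + x - v (d(v, x) = -4 + (x - v) = -4 + x - v)
3450 - d(125, N(3)) = 3450 - (-4 + 8 - 1*125) = 3450 - (-4 + 8 - 125) = 3450 - 1*(-121) = 3450 + 121 = 3571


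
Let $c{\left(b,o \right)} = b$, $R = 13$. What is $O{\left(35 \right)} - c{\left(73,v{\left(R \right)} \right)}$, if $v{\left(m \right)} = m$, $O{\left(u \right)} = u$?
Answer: $-38$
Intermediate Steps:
$O{\left(35 \right)} - c{\left(73,v{\left(R \right)} \right)} = 35 - 73 = -38$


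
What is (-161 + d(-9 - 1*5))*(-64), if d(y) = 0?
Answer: 10304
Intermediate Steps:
(-161 + d(-9 - 1*5))*(-64) = (-161 + 0)*(-64) = -161*(-64) = 10304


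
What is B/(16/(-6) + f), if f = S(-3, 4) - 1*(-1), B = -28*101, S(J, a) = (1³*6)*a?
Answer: -8484/67 ≈ -126.63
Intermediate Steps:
S(J, a) = 6*a (S(J, a) = (1*6)*a = 6*a)
B = -2828
f = 25 (f = 6*4 - 1*(-1) = 24 + 1 = 25)
B/(16/(-6) + f) = -2828/(16/(-6) + 25) = -2828/(16*(-⅙) + 25) = -2828/(-8/3 + 25) = -2828/(67/3) = (3/67)*(-2828) = -8484/67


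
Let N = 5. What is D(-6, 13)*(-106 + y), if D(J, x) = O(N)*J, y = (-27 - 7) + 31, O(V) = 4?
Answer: 2616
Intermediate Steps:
y = -3 (y = -34 + 31 = -3)
D(J, x) = 4*J
D(-6, 13)*(-106 + y) = (4*(-6))*(-106 - 3) = -24*(-109) = 2616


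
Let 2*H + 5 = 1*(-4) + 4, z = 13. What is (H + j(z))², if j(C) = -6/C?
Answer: 5929/676 ≈ 8.7707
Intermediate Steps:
H = -5/2 (H = -5/2 + (1*(-4) + 4)/2 = -5/2 + (-4 + 4)/2 = -5/2 + (½)*0 = -5/2 + 0 = -5/2 ≈ -2.5000)
(H + j(z))² = (-5/2 - 6/13)² = (-77/26)² = 5929/676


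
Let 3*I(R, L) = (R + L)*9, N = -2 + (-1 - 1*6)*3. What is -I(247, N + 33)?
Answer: -771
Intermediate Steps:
N = -23 (N = -2 + (-1 - 6)*3 = -2 - 7*3 = -2 - 21 = -23)
I(R, L) = 3*L + 3*R (I(R, L) = ((R + L)*9)/3 = ((L + R)*9)/3 = (9*L + 9*R)/3 = 3*L + 3*R)
-I(247, N + 33) = -(3*(-23 + 33) + 3*247) = -(3*10 + 741) = -(30 + 741) = -1*771 = -771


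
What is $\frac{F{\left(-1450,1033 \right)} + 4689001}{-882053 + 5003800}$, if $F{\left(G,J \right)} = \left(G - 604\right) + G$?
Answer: $\frac{4685497}{4121747} \approx 1.1368$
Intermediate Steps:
$F{\left(G,J \right)} = -604 + 2 G$ ($F{\left(G,J \right)} = \left(G - 604\right) + G = \left(-604 + G\right) + G = -604 + 2 G$)
$\frac{F{\left(-1450,1033 \right)} + 4689001}{-882053 + 5003800} = \frac{\left(-604 + 2 \left(-1450\right)\right) + 4689001}{-882053 + 5003800} = \frac{\left(-604 - 2900\right) + 4689001}{4121747} = \left(-3504 + 4689001\right) \frac{1}{4121747} = 4685497 \cdot \frac{1}{4121747} = \frac{4685497}{4121747}$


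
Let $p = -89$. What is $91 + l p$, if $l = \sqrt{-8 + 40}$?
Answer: $91 - 356 \sqrt{2} \approx -412.46$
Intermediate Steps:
$l = 4 \sqrt{2}$ ($l = \sqrt{32} = 4 \sqrt{2} \approx 5.6569$)
$91 + l p = 91 + 4 \sqrt{2} \left(-89\right) = 91 - 356 \sqrt{2}$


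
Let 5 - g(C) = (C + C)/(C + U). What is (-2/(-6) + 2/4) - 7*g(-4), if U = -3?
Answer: -157/6 ≈ -26.167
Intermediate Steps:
g(C) = 5 - 2*C/(-3 + C) (g(C) = 5 - (C + C)/(C - 3) = 5 - 2*C/(-3 + C))
(-2/(-6) + 2/4) - 7*g(-4) = (-2/(-6) + 2/4) - 21*(-5 - 4)/(-3 - 4) = (-2*(-1/6) + 2*(1/4)) - 21*(-9)/(-7) = (1/3 + 1/2) - 21*(-1)*(-9)/7 = 5/6 - 7*27/7 = 5/6 - 27 = -157/6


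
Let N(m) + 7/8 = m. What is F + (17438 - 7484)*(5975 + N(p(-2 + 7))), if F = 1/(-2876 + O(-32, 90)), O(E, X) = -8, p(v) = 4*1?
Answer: 42904010756/721 ≈ 5.9506e+7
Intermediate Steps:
p(v) = 4
N(m) = -7/8 + m
F = -1/2884 (F = 1/(-2876 - 8) = 1/(-2884) = -1/2884 ≈ -0.00034674)
F + (17438 - 7484)*(5975 + N(p(-2 + 7))) = -1/2884 + (17438 - 7484)*(5975 + (-7/8 + 4)) = -1/2884 + 9954*(5975 + 25/8) = -1/2884 + 9954*(47825/8) = -1/2884 + 238025025/4 = 42904010756/721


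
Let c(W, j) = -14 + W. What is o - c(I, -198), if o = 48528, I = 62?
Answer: 48480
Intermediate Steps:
o - c(I, -198) = 48528 - (-14 + 62) = 48528 - 1*48 = 48528 - 48 = 48480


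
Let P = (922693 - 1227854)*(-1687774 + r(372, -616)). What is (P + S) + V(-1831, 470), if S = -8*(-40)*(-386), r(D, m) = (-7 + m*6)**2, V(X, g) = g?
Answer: -3669388732085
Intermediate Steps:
r(D, m) = (-7 + 6*m)**2
S = -123520 (S = 320*(-386) = -123520)
P = -3669388609035 (P = (922693 - 1227854)*(-1687774 + (-7 + 6*(-616))**2) = -305161*(-1687774 + (-7 - 3696)**2) = -305161*(-1687774 + (-3703)**2) = -305161*(-1687774 + 13712209) = -305161*12024435 = -3669388609035)
(P + S) + V(-1831, 470) = (-3669388609035 - 123520) + 470 = -3669388732555 + 470 = -3669388732085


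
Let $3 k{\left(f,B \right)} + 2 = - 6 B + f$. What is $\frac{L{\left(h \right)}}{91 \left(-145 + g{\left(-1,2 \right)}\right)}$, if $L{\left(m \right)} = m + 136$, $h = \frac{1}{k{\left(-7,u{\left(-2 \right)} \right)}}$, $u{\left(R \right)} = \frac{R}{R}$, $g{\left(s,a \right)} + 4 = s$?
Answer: $- \frac{97}{9750} \approx -0.0099487$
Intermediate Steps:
$g{\left(s,a \right)} = -4 + s$
$u{\left(R \right)} = 1$
$k{\left(f,B \right)} = - \frac{2}{3} - 2 B + \frac{f}{3}$ ($k{\left(f,B \right)} = - \frac{2}{3} + \frac{- 6 B + f}{3} = - \frac{2}{3} + \frac{f - 6 B}{3} = - \frac{2}{3} - \left(2 B - \frac{f}{3}\right) = - \frac{2}{3} - 2 B + \frac{f}{3}$)
$h = - \frac{1}{5}$ ($h = \frac{1}{- \frac{2}{3} - 2 + \frac{1}{3} \left(-7\right)} = \frac{1}{- \frac{2}{3} - 2 - \frac{7}{3}} = \frac{1}{-5} = - \frac{1}{5} \approx -0.2$)
$L{\left(m \right)} = 136 + m$
$\frac{L{\left(h \right)}}{91 \left(-145 + g{\left(-1,2 \right)}\right)} = \frac{136 - \frac{1}{5}}{91 \left(-145 - 5\right)} = \frac{679}{5 \cdot 91 \left(-145 - 5\right)} = \frac{679}{5 \cdot 91 \left(-150\right)} = \frac{679}{5 \left(-13650\right)} = \frac{679}{5} \left(- \frac{1}{13650}\right) = - \frac{97}{9750}$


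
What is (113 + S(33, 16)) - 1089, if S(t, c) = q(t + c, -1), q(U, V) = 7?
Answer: -969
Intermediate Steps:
S(t, c) = 7
(113 + S(33, 16)) - 1089 = (113 + 7) - 1089 = 120 - 1089 = -969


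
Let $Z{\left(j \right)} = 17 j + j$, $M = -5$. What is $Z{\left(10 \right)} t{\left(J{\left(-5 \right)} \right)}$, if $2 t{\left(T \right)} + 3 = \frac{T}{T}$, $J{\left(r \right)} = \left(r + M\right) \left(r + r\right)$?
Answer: $-180$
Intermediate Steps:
$Z{\left(j \right)} = 18 j$
$J{\left(r \right)} = 2 r \left(-5 + r\right)$ ($J{\left(r \right)} = \left(r - 5\right) \left(r + r\right) = \left(-5 + r\right) 2 r = 2 r \left(-5 + r\right)$)
$t{\left(T \right)} = -1$ ($t{\left(T \right)} = - \frac{3}{2} + \frac{T \frac{1}{T}}{2} = - \frac{3}{2} + \frac{1}{2} \cdot 1 = - \frac{3}{2} + \frac{1}{2} = -1$)
$Z{\left(10 \right)} t{\left(J{\left(-5 \right)} \right)} = 18 \cdot 10 \left(-1\right) = 180 \left(-1\right) = -180$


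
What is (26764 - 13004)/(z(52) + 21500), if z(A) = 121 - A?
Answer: 13760/21569 ≈ 0.63795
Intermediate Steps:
(26764 - 13004)/(z(52) + 21500) = (26764 - 13004)/((121 - 1*52) + 21500) = 13760/((121 - 52) + 21500) = 13760/(69 + 21500) = 13760/21569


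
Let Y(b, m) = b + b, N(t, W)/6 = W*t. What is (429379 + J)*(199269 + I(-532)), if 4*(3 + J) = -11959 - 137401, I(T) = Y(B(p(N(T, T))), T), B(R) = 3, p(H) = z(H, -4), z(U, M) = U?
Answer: 78122973900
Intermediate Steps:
N(t, W) = 6*W*t (N(t, W) = 6*(W*t) = 6*W*t)
p(H) = H
Y(b, m) = 2*b
I(T) = 6 (I(T) = 2*3 = 6)
J = -37343 (J = -3 + (-11959 - 137401)/4 = -3 + (1/4)*(-149360) = -3 - 37340 = -37343)
(429379 + J)*(199269 + I(-532)) = (429379 - 37343)*(199269 + 6) = 392036*199275 = 78122973900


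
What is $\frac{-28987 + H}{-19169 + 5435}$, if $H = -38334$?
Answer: $\frac{67321}{13734} \approx 4.9018$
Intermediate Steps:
$\frac{-28987 + H}{-19169 + 5435} = \frac{-28987 - 38334}{-19169 + 5435} = - \frac{67321}{-13734} = \left(-67321\right) \left(- \frac{1}{13734}\right) = \frac{67321}{13734}$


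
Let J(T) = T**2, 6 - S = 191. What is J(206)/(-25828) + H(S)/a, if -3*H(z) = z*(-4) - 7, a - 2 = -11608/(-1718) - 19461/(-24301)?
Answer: -105148667924446/3864691182891 ≈ -27.208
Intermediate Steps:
S = -185 (S = 6 - 1*191 = 6 - 191 = -185)
a = 199509121/20874559 (a = 2 + (-11608/(-1718) - 19461/(-24301)) = 2 + (-11608*(-1/1718) - 19461*(-1/24301)) = 2 + (5804/859 + 19461/24301) = 2 + 157760003/20874559 = 199509121/20874559 ≈ 9.5575)
H(z) = 7/3 + 4*z/3 (H(z) = -(z*(-4) - 7)/3 = -(-4*z - 7)/3 = -(-7 - 4*z)/3 = 7/3 + 4*z/3)
J(206)/(-25828) + H(S)/a = 206**2/(-25828) + (7/3 + (4/3)*(-185))/(199509121/20874559) = 42436*(-1/25828) + (7/3 - 740/3)*(20874559/199509121) = -10609/6457 - 733/3*20874559/199509121 = -10609/6457 - 15301051747/598527363 = -105148667924446/3864691182891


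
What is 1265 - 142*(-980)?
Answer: 140425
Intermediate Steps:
1265 - 142*(-980) = 1265 + 139160 = 140425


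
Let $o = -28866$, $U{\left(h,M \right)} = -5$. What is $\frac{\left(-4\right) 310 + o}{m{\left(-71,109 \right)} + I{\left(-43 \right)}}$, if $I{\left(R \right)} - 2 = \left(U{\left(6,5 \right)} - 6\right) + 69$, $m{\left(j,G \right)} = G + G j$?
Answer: $\frac{15053}{3785} \approx 3.977$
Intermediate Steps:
$I{\left(R \right)} = 60$ ($I{\left(R \right)} = 2 + \left(\left(-5 - 6\right) + 69\right) = 2 + \left(-11 + 69\right) = 2 + 58 = 60$)
$\frac{\left(-4\right) 310 + o}{m{\left(-71,109 \right)} + I{\left(-43 \right)}} = \frac{\left(-4\right) 310 - 28866}{109 \left(1 - 71\right) + 60} = \frac{-1240 - 28866}{109 \left(-70\right) + 60} = - \frac{30106}{-7630 + 60} = - \frac{30106}{-7570} = \left(-30106\right) \left(- \frac{1}{7570}\right) = \frac{15053}{3785}$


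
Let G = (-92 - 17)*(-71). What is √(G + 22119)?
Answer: √29858 ≈ 172.79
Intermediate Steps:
G = 7739 (G = -109*(-71) = 7739)
√(G + 22119) = √(7739 + 22119) = √29858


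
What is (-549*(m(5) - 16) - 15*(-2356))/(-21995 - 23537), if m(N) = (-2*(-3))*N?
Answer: -13827/22766 ≈ -0.60735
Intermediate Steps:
m(N) = 6*N
(-549*(m(5) - 16) - 15*(-2356))/(-21995 - 23537) = (-549*(6*5 - 16) - 15*(-2356))/(-21995 - 23537) = (-549*(30 - 16) + 35340)/(-45532) = (-549*14 + 35340)*(-1/45532) = (-7686 + 35340)*(-1/45532) = 27654*(-1/45532) = -13827/22766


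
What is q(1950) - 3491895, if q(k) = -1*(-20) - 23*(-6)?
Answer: -3491737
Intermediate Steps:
q(k) = 158 (q(k) = 20 + 138 = 158)
q(1950) - 3491895 = 158 - 3491895 = -3491737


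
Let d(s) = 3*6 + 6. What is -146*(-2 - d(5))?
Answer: 3796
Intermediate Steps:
d(s) = 24 (d(s) = 18 + 6 = 24)
-146*(-2 - d(5)) = -146*(-2 - 1*24) = -146*(-2 - 24) = -146*(-26) = 3796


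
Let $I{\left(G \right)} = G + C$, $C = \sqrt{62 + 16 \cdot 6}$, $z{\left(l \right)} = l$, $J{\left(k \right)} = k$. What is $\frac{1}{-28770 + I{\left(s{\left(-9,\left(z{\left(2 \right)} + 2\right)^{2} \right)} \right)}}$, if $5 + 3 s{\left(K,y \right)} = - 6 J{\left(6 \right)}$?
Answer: $- \frac{259053}{7456493779} - \frac{9 \sqrt{158}}{7456493779} \approx -3.4757 \cdot 10^{-5}$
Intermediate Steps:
$C = \sqrt{158}$ ($C = \sqrt{62 + 96} = \sqrt{158} \approx 12.57$)
$s{\left(K,y \right)} = - \frac{41}{3}$ ($s{\left(K,y \right)} = - \frac{5}{3} + \frac{\left(-6\right) 6}{3} = - \frac{5}{3} + \frac{1}{3} \left(-36\right) = - \frac{5}{3} - 12 = - \frac{41}{3}$)
$I{\left(G \right)} = G + \sqrt{158}$
$\frac{1}{-28770 + I{\left(s{\left(-9,\left(z{\left(2 \right)} + 2\right)^{2} \right)} \right)}} = \frac{1}{-28770 - \left(\frac{41}{3} - \sqrt{158}\right)} = \frac{1}{- \frac{86351}{3} + \sqrt{158}}$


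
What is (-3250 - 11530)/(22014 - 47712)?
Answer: 7390/12849 ≈ 0.57514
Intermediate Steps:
(-3250 - 11530)/(22014 - 47712) = -14780/(-25698) = -14780*(-1/25698) = 7390/12849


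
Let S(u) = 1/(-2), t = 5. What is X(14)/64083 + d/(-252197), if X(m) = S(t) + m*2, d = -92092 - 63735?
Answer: 19985594117/32323080702 ≈ 0.61831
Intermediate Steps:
S(u) = -½
d = -155827
X(m) = -½ + 2*m (X(m) = -½ + m*2 = -½ + 2*m)
X(14)/64083 + d/(-252197) = (-½ + 2*14)/64083 - 155827/(-252197) = (-½ + 28)*(1/64083) - 155827*(-1/252197) = (55/2)*(1/64083) + 155827/252197 = 55/128166 + 155827/252197 = 19985594117/32323080702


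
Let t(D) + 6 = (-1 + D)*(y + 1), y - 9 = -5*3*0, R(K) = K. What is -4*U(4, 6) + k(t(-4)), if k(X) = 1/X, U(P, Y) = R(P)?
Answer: -897/56 ≈ -16.018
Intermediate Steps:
U(P, Y) = P
y = 9 (y = 9 - 5*3*0 = 9 - 15*0 = 9 + 0 = 9)
t(D) = -16 + 10*D (t(D) = -6 + (-1 + D)*(9 + 1) = -6 + (-1 + D)*10 = -6 + (-10 + 10*D) = -16 + 10*D)
-4*U(4, 6) + k(t(-4)) = -4*4 + 1/(-16 + 10*(-4)) = -16 + 1/(-16 - 40) = -16 + 1/(-56) = -16 - 1/56 = -897/56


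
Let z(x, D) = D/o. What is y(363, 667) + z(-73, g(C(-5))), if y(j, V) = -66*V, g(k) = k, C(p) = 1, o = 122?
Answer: -5370683/122 ≈ -44022.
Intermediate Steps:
z(x, D) = D/122
y(363, 667) + z(-73, g(C(-5))) = -66*667 + (1/122)*1 = -44022 + 1/122 = -5370683/122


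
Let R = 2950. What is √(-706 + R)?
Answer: 2*√561 ≈ 47.371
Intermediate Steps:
√(-706 + R) = √(-706 + 2950) = √2244 = 2*√561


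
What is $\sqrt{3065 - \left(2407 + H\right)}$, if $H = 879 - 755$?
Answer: $\sqrt{534} \approx 23.108$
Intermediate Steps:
$H = 124$ ($H = 879 - 755 = 124$)
$\sqrt{3065 - \left(2407 + H\right)} = \sqrt{3065 - 2531} = \sqrt{534}$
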